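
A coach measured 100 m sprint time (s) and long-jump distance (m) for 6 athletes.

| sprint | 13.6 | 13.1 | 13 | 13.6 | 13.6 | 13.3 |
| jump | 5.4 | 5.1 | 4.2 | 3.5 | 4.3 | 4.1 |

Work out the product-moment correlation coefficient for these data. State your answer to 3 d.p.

-0.098

n = 6, Σx = 80.2, Σy = 26.6, Σx² = 1072.38, Σy² = 120.36, Σxy = 355.46
nΣxy − ΣxΣy = 2132.76 − 2133.32 = -0.56
nΣx² − (Σx)² = 6434.28 − 6432.04 = 2.24; nΣy² − (Σy)² = 722.16 − 707.56 = 14.6
r = -0.56 / √(2.24 × 14.6) = -0.56 / 5.7187 ≈ -0.098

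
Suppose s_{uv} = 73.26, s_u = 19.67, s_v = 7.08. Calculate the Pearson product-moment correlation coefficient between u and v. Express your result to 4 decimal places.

0.5261

r = Cov(u,v) / (s_u · s_v) = 73.26 / (19.67 × 7.08)
  = 73.26 / 139.2636 ≈ 0.5261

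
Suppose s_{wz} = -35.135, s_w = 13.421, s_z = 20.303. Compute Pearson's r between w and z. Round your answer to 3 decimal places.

r = Cov(w,z) / (s_w · s_z) = -35.135 / (13.421 × 20.303)
  = -35.135 / 272.4866 ≈ -0.129

-0.129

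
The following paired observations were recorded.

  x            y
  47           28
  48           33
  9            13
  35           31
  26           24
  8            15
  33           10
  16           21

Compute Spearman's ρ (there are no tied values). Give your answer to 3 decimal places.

Rank x: 7, 8, 2, 6, 4, 1, 5, 3
Rank y: 6, 8, 2, 7, 5, 3, 1, 4
d = rank(x) − rank(y): 1, 0, 0, -1, -1, -2, 4, -1; Σd² = 24
ρ = 1 − 6Σd² / [n(n²−1)] = 1 − 6×24 / (8×63) = 1 − 144/504 ≈ 0.714

0.714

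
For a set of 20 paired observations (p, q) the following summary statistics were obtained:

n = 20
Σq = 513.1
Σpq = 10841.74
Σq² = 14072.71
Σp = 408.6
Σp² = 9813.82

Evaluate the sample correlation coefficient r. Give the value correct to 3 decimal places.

r = (nΣpq − ΣpΣq) / √[(nΣp² − (Σp)²)(nΣq² − (Σq)²)]
Numerator: 20×10841.74 − 408.6×513.1 = 7182.14
Denominator: √[(196276.4 − 166953.96)(281454.2 − 263271.61)] = √[29322.44 × 18182.59] = 23090.2123
r = 7182.14 / 23090.2123 ≈ 0.311

0.311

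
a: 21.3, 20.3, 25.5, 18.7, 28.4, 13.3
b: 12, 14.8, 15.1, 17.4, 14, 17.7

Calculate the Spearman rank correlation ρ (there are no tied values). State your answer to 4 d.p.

-0.7143

Rank a: 4, 3, 5, 2, 6, 1
Rank b: 1, 3, 4, 5, 2, 6
d = rank(a) − rank(b): 3, 0, 1, -3, 4, -5; Σd² = 60
ρ = 1 − 6Σd² / [n(n²−1)] = 1 − 6×60 / (6×35) = 1 − 360/210 ≈ -0.7143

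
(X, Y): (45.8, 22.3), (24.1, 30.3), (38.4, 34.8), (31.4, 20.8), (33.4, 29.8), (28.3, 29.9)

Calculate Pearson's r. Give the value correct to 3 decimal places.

n = 6, ΣX = 201.4, ΣY = 167.9, ΣX² = 7055.42, ΣY² = 4841.11, ΣXY = 5582.5
nΣXY − ΣXΣY = 33495 − 33815.06 = -320.06
nΣX² − (ΣX)² = 42332.52 − 40561.96 = 1770.56; nΣY² − (ΣY)² = 29046.66 − 28190.41 = 856.25
r = -320.06 / √(1770.56 × 856.25) = -320.06 / 1231.2766 ≈ -0.260

-0.260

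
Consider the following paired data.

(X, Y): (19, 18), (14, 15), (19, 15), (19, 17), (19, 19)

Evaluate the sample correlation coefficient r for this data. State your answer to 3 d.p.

0.562

n = 5, ΣX = 90, ΣY = 84, ΣX² = 1640, ΣY² = 1424, ΣXY = 1521
nΣXY − ΣXΣY = 7605 − 7560 = 45
nΣX² − (ΣX)² = 8200 − 8100 = 100; nΣY² − (ΣY)² = 7120 − 7056 = 64
r = 45 / √(100 × 64) = 45 / 80.0000 ≈ 0.562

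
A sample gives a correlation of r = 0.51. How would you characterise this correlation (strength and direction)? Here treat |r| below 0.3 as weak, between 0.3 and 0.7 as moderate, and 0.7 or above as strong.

moderate positive

r = 0.51 > 0 so the relationship is positive.
|r| = 0.51, which falls in the moderate range.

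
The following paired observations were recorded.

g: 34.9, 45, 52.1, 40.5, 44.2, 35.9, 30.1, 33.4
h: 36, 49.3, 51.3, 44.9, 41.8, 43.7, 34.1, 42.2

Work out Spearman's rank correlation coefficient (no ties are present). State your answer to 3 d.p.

Rank g: 3, 7, 8, 5, 6, 4, 1, 2
Rank h: 2, 7, 8, 6, 3, 5, 1, 4
d = rank(g) − rank(h): 1, 0, 0, -1, 3, -1, 0, -2; Σd² = 16
ρ = 1 − 6Σd² / [n(n²−1)] = 1 − 6×16 / (8×63) = 1 − 96/504 ≈ 0.810

0.810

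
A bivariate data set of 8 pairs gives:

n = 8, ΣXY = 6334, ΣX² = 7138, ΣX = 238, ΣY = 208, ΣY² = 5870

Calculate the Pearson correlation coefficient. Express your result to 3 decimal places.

r = (nΣXY − ΣXΣY) / √[(nΣX² − (ΣX)²)(nΣY² − (ΣY)²)]
Numerator: 8×6334 − 238×208 = 1168
Denominator: √[(57104 − 56644)(46960 − 43264)] = √[460 × 3696] = 1303.9018
r = 1168 / 1303.9018 ≈ 0.896

0.896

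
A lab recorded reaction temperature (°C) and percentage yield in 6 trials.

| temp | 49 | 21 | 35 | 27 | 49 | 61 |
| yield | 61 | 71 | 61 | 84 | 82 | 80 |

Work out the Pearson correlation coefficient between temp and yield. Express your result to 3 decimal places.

0.094

n = 6, Σx = 242, Σy = 439, Σx² = 10918, Σy² = 32663, Σxy = 17781
nΣxy − ΣxΣy = 106686 − 106238 = 448
nΣx² − (Σx)² = 65508 − 58564 = 6944; nΣy² − (Σy)² = 195978 − 192721 = 3257
r = 448 / √(6944 × 3257) = 448 / 4755.6922 ≈ 0.094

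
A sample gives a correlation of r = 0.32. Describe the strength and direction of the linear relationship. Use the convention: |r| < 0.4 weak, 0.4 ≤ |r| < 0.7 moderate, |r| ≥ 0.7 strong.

weak positive

r = 0.32 > 0 so the relationship is positive.
|r| = 0.32, which falls in the weak range.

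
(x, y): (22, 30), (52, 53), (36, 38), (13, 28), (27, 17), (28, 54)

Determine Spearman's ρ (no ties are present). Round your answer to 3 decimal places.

Rank x: 2, 6, 5, 1, 3, 4
Rank y: 3, 5, 4, 2, 1, 6
d = rank(x) − rank(y): -1, 1, 1, -1, 2, -2; Σd² = 12
ρ = 1 − 6Σd² / [n(n²−1)] = 1 − 6×12 / (6×35) = 1 − 72/210 ≈ 0.657

0.657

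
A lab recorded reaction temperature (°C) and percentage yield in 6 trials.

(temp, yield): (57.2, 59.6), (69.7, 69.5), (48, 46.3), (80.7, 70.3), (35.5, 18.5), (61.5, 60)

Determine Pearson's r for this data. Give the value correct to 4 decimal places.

0.9318

n = 6, Σx = 352.6, Σy = 324.2, Σx² = 21988.92, Σy² = 19410.44, Σxy = 20495.63
nΣxy − ΣxΣy = 122973.78 − 114312.92 = 8660.86
nΣx² − (Σx)² = 131933.52 − 124326.76 = 7606.76; nΣy² − (Σy)² = 116462.64 − 105105.64 = 11357
r = 8660.86 / √(7606.76 × 11357) = 8660.86 / 9294.6207 ≈ 0.9318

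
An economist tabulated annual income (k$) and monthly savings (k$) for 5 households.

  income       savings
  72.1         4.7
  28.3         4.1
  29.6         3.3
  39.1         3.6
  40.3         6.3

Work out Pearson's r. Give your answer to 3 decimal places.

n = 5, Σx = 209.4, Σy = 22, Σx² = 10028.36, Σy² = 102.44, Σxy = 947.23
nΣxy − ΣxΣy = 4736.15 − 4606.8 = 129.35
nΣx² − (Σx)² = 50141.8 − 43848.36 = 6293.44; nΣy² − (Σy)² = 512.2 − 484 = 28.2
r = 129.35 / √(6293.44 × 28.2) = 129.35 / 421.2778 ≈ 0.307

0.307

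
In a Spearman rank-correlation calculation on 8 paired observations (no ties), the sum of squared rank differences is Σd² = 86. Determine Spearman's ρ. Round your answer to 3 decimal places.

ρ = 1 − 6Σd² / [n(n²−1)] = 1 − 6×86 / (8×63)
  = 1 − 516/504 = 1 − 1.0238 ≈ -0.024

-0.024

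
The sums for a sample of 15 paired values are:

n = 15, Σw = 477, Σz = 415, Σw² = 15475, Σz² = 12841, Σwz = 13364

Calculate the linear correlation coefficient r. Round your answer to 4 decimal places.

r = (nΣwz − ΣwΣz) / √[(nΣw² − (Σw)²)(nΣz² − (Σz)²)]
Numerator: 15×13364 − 477×415 = 2505
Denominator: √[(232125 − 227529)(192615 − 172225)] = √[4596 × 20390] = 9680.5186
r = 2505 / 9680.5186 ≈ 0.2588

0.2588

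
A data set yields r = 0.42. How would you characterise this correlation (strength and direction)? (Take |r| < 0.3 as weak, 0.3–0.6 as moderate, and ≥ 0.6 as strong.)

r = 0.42 > 0 so the relationship is positive.
|r| = 0.42, which falls in the moderate range.

moderate positive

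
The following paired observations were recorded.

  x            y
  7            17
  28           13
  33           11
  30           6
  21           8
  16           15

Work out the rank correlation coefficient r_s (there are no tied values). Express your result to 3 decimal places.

-0.714

Rank x: 1, 4, 6, 5, 3, 2
Rank y: 6, 4, 3, 1, 2, 5
d = rank(x) − rank(y): -5, 0, 3, 4, 1, -3; Σd² = 60
ρ = 1 − 6Σd² / [n(n²−1)] = 1 − 6×60 / (6×35) = 1 − 360/210 ≈ -0.714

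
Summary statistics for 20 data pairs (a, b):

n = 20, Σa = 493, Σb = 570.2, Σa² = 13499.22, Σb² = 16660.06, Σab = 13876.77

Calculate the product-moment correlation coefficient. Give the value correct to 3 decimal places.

-0.242

r = (nΣab − ΣaΣb) / √[(nΣa² − (Σa)²)(nΣb² − (Σb)²)]
Numerator: 20×13876.77 − 493×570.2 = -3573.2
Denominator: √[(269984.4 − 243049)(333201.2 − 325128.04)] = √[26935.4 × 8073.16] = 14746.3146
r = -3573.2 / 14746.3146 ≈ -0.242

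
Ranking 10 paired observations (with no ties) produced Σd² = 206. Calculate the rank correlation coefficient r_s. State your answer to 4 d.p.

-0.2485

ρ = 1 − 6Σd² / [n(n²−1)] = 1 − 6×206 / (10×99)
  = 1 − 1236/990 = 1 − 1.24848 ≈ -0.2485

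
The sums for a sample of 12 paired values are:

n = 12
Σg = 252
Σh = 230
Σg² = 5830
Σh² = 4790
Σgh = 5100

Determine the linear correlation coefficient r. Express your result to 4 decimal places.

r = (nΣgh − ΣgΣh) / √[(nΣg² − (Σg)²)(nΣh² − (Σh)²)]
Numerator: 12×5100 − 252×230 = 3240
Denominator: √[(69960 − 63504)(57480 − 52900)] = √[6456 × 4580] = 5437.6907
r = 3240 / 5437.6907 ≈ 0.5958

0.5958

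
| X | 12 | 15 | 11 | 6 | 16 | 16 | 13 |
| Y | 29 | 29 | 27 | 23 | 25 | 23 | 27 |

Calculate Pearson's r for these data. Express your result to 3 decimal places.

n = 7, ΣX = 89, ΣY = 183, ΣX² = 1207, ΣY² = 4823, ΣXY = 2337
nΣXY − ΣXΣY = 16359 − 16287 = 72
nΣX² − (ΣX)² = 8449 − 7921 = 528; nΣY² − (ΣY)² = 33761 − 33489 = 272
r = 72 / √(528 × 272) = 72 / 378.9670 ≈ 0.190

0.190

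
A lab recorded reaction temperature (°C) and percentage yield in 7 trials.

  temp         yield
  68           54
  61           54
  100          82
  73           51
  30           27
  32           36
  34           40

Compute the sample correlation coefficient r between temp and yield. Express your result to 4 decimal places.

n = 7, Σx = 398, Σy = 344, Σx² = 26754, Σy² = 18782, Σxy = 22211
nΣxy − ΣxΣy = 155477 − 136912 = 18565
nΣx² − (Σx)² = 187278 − 158404 = 28874; nΣy² − (Σy)² = 131474 − 118336 = 13138
r = 18565 / √(28874 × 13138) = 18565 / 19476.8224 ≈ 0.9532

0.9532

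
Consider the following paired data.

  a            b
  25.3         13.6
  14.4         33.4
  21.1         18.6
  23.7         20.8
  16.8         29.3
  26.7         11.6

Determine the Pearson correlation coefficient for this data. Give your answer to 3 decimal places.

-0.968

n = 6, Σa = 128, Σb = 127.3, Σa² = 2849.48, Σb² = 3072.17, Σab = 2512.42
nΣab − ΣaΣb = 15074.52 − 16294.4 = -1219.88
nΣa² − (Σa)² = 17096.88 − 16384 = 712.88; nΣb² − (Σb)² = 18433.02 − 16205.29 = 2227.73
r = -1219.88 / √(712.88 × 2227.73) = -1219.88 / 1260.2000 ≈ -0.968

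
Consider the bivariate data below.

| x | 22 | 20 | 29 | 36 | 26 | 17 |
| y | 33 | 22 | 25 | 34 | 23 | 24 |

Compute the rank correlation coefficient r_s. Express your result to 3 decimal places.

Rank x: 3, 2, 5, 6, 4, 1
Rank y: 5, 1, 4, 6, 2, 3
d = rank(x) − rank(y): -2, 1, 1, 0, 2, -2; Σd² = 14
ρ = 1 − 6Σd² / [n(n²−1)] = 1 − 6×14 / (6×35) = 1 − 84/210 ≈ 0.600

0.600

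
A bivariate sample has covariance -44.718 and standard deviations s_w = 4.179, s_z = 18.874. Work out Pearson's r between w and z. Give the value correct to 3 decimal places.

r = Cov(w,z) / (s_w · s_z) = -44.718 / (4.179 × 18.874)
  = -44.718 / 78.8744 ≈ -0.567

-0.567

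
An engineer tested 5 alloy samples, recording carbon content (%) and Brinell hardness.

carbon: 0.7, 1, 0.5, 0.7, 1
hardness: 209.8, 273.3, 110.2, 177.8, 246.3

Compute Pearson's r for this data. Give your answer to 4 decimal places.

n = 5, Σx = 3.9, Σy = 1017.4, Σx² = 3.23, Σy² = 223129.5, Σxy = 846.02
nΣxy − ΣxΣy = 4230.1 − 3967.86 = 262.24
nΣx² − (Σx)² = 16.15 − 15.21 = 0.94; nΣy² − (Σy)² = 1115647.5 − 1035102.76 = 80544.74
r = 262.24 / √(0.94 × 80544.74) = 262.24 / 275.1582 ≈ 0.9531

0.9531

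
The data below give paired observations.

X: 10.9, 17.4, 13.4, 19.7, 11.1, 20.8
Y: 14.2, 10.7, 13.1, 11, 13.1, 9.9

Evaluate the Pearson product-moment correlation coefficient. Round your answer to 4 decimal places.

n = 6, ΣX = 93.3, ΣY = 72, ΣX² = 1545.07, ΣY² = 878.36, ΣXY = 1084.53
nΣXY − ΣXΣY = 6507.18 − 6717.6 = -210.42
nΣX² − (ΣX)² = 9270.42 − 8704.89 = 565.53; nΣY² − (ΣY)² = 5270.16 − 5184 = 86.16
r = -210.42 / √(565.53 × 86.16) = -210.42 / 220.7398 ≈ -0.9532

-0.9532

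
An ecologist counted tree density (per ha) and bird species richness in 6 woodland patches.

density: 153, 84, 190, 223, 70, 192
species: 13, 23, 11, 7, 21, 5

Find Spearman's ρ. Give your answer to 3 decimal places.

Rank density: 3, 2, 4, 6, 1, 5
Rank species: 4, 6, 3, 2, 5, 1
d = rank(density) − rank(species): -1, -4, 1, 4, -4, 4; Σd² = 66
ρ = 1 − 6Σd² / [n(n²−1)] = 1 − 6×66 / (6×35) = 1 − 396/210 ≈ -0.886

-0.886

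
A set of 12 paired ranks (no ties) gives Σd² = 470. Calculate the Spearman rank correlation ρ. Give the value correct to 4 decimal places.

ρ = 1 − 6Σd² / [n(n²−1)] = 1 − 6×470 / (12×143)
  = 1 − 2820/1716 = 1 − 1.64336 ≈ -0.6434

-0.6434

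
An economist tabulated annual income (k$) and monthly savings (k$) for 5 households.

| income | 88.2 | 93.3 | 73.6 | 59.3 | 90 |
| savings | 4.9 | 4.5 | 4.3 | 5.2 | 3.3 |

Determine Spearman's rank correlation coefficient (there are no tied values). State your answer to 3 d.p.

Rank income: 3, 5, 2, 1, 4
Rank savings: 4, 3, 2, 5, 1
d = rank(income) − rank(savings): -1, 2, 0, -4, 3; Σd² = 30
ρ = 1 − 6Σd² / [n(n²−1)] = 1 − 6×30 / (5×24) = 1 − 180/120 ≈ -0.500

-0.500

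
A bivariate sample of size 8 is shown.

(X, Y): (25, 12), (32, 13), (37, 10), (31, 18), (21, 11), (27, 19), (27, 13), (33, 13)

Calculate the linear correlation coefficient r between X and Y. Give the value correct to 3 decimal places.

-0.058

n = 8, ΣX = 233, ΣY = 109, ΣX² = 6967, ΣY² = 1557, ΣXY = 3168
nΣXY − ΣXΣY = 25344 − 25397 = -53
nΣX² − (ΣX)² = 55736 − 54289 = 1447; nΣY² − (ΣY)² = 12456 − 11881 = 575
r = -53 / √(1447 × 575) = -53 / 912.1540 ≈ -0.058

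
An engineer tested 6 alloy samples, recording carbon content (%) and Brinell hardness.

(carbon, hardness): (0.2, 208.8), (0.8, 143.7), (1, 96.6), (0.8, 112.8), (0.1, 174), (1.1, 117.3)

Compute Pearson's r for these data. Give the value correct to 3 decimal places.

n = 6, Σx = 4, Σy = 853.2, Σx² = 3.54, Σy² = 130337.82, Σxy = 489.99
nΣxy − ΣxΣy = 2939.94 − 3412.8 = -472.86
nΣx² − (Σx)² = 21.24 − 16 = 5.24; nΣy² − (Σy)² = 782026.92 − 727950.24 = 54076.68
r = -472.86 / √(5.24 × 54076.68) = -472.86 / 532.3174 ≈ -0.888

-0.888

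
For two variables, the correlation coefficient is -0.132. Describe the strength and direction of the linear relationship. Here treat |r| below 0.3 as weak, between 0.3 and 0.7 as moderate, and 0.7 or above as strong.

r = -0.132 < 0 so the relationship is negative.
|r| = 0.132, which falls in the weak range.

weak negative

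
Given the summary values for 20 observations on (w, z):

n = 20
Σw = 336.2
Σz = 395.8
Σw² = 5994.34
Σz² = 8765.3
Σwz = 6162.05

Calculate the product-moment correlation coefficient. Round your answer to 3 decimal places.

-0.869

r = (nΣwz − ΣwΣz) / √[(nΣw² − (Σw)²)(nΣz² − (Σz)²)]
Numerator: 20×6162.05 − 336.2×395.8 = -9826.96
Denominator: √[(119886.8 − 113030.44)(175306 − 156657.64)] = √[6856.36 × 18648.36] = 11307.5139
r = -9826.96 / 11307.5139 ≈ -0.869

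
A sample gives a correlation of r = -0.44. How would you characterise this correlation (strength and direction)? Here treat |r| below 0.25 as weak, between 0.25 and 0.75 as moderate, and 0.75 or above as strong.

r = -0.44 < 0 so the relationship is negative.
|r| = 0.44, which falls in the moderate range.

moderate negative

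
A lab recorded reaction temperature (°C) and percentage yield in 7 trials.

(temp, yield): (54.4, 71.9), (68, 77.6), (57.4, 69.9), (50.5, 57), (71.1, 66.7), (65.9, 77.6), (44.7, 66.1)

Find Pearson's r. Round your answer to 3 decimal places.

n = 7, Σx = 412, Σy = 486.8, Σx² = 24824.48, Σy² = 34166.24, Σxy = 28889.8
nΣxy − ΣxΣy = 202228.6 − 200561.6 = 1667
nΣx² − (Σx)² = 173771.36 − 169744 = 4027.36; nΣy² − (Σy)² = 239163.68 − 236974.24 = 2189.44
r = 1667 / √(4027.36 × 2189.44) = 1667 / 2969.4550 ≈ 0.561

0.561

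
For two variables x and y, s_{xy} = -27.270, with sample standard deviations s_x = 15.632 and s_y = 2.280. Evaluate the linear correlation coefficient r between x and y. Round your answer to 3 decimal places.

-0.765

r = Cov(x,y) / (s_x · s_y) = -27.270 / (15.632 × 2.280)
  = -27.270 / 35.6410 ≈ -0.765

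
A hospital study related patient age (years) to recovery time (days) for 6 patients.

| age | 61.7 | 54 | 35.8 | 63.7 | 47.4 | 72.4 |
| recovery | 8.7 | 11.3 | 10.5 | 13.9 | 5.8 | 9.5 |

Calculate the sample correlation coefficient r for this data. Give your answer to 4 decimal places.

0.2143

n = 6, Σx = 335, Σy = 59.7, Σx² = 19550.74, Σy² = 630.73, Σxy = 3371.04
nΣxy − ΣxΣy = 20226.24 − 19999.5 = 226.74
nΣx² − (Σx)² = 117304.44 − 112225 = 5079.44; nΣy² − (Σy)² = 3784.38 − 3564.09 = 220.29
r = 226.74 / √(5079.44 × 220.29) = 226.74 / 1057.8043 ≈ 0.2143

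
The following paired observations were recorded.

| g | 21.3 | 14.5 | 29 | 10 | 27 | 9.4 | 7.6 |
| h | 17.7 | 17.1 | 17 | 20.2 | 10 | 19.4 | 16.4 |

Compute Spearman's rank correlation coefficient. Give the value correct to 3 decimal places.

Rank g: 5, 4, 7, 3, 6, 2, 1
Rank h: 5, 4, 3, 7, 1, 6, 2
d = rank(g) − rank(h): 0, 0, 4, -4, 5, -4, -1; Σd² = 74
ρ = 1 − 6Σd² / [n(n²−1)] = 1 − 6×74 / (7×48) = 1 − 444/336 ≈ -0.321

-0.321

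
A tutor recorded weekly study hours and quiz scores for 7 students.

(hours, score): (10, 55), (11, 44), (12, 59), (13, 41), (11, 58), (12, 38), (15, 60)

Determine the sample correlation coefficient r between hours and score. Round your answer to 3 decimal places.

0.098

n = 7, Σx = 84, Σy = 355, Σx² = 1024, Σy² = 18531, Σxy = 4269
nΣxy − ΣxΣy = 29883 − 29820 = 63
nΣx² − (Σx)² = 7168 − 7056 = 112; nΣy² − (Σy)² = 129717 − 126025 = 3692
r = 63 / √(112 × 3692) = 63 / 643.0428 ≈ 0.098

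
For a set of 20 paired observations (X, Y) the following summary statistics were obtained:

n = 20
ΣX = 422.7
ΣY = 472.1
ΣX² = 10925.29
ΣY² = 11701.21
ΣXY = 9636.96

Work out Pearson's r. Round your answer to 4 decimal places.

r = (nΣXY − ΣXΣY) / √[(nΣX² − (ΣX)²)(nΣY² − (ΣY)²)]
Numerator: 20×9636.96 − 422.7×472.1 = -6817.47
Denominator: √[(218505.8 − 178675.29)(234024.2 − 222878.41)] = √[39830.51 × 11145.79] = 21069.9430
r = -6817.47 / 21069.9430 ≈ -0.3236

-0.3236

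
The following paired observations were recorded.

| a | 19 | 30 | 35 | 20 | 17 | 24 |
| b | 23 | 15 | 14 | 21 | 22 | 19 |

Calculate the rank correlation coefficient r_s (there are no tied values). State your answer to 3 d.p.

-0.943

Rank a: 2, 5, 6, 3, 1, 4
Rank b: 6, 2, 1, 4, 5, 3
d = rank(a) − rank(b): -4, 3, 5, -1, -4, 1; Σd² = 68
ρ = 1 − 6Σd² / [n(n²−1)] = 1 − 6×68 / (6×35) = 1 − 408/210 ≈ -0.943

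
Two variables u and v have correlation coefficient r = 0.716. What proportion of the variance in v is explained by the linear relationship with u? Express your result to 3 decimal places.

r² = (0.716)² = 0.513

0.513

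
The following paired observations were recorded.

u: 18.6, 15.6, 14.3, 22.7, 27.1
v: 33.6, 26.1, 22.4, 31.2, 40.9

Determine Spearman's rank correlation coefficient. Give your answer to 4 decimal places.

Rank u: 3, 2, 1, 4, 5
Rank v: 4, 2, 1, 3, 5
d = rank(u) − rank(v): -1, 0, 0, 1, 0; Σd² = 2
ρ = 1 − 6Σd² / [n(n²−1)] = 1 − 6×2 / (5×24) = 1 − 12/120 ≈ 0.9000

0.9000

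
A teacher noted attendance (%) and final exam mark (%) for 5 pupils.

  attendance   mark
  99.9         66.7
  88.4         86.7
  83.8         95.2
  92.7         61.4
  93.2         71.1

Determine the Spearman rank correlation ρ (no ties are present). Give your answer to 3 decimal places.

Rank attendance: 5, 2, 1, 3, 4
Rank mark: 2, 4, 5, 1, 3
d = rank(attendance) − rank(mark): 3, -2, -4, 2, 1; Σd² = 34
ρ = 1 − 6Σd² / [n(n²−1)] = 1 − 6×34 / (5×24) = 1 − 204/120 ≈ -0.700

-0.700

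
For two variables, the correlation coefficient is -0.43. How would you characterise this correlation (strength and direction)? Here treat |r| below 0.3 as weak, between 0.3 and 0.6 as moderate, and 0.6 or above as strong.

moderate negative

r = -0.43 < 0 so the relationship is negative.
|r| = 0.43, which falls in the moderate range.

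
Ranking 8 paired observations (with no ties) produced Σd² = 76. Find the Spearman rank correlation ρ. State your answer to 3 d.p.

ρ = 1 − 6Σd² / [n(n²−1)] = 1 − 6×76 / (8×63)
  = 1 − 456/504 = 1 − 0.9048 ≈ 0.095

0.095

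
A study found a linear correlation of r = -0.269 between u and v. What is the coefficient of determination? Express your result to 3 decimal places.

r² = (-0.269)² = 0.072

0.072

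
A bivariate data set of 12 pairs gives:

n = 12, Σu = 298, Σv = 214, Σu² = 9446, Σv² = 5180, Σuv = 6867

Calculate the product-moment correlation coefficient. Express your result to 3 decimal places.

0.930

r = (nΣuv − ΣuΣv) / √[(nΣu² − (Σu)²)(nΣv² − (Σv)²)]
Numerator: 12×6867 − 298×214 = 18632
Denominator: √[(113352 − 88804)(62160 − 45796)] = √[24548 × 16364] = 20042.5416
r = 18632 / 20042.5416 ≈ 0.930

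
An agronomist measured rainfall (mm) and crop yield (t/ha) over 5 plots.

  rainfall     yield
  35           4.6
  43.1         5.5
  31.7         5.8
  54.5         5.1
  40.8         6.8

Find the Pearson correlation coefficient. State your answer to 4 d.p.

n = 5, Σx = 205.1, Σy = 27.8, Σx² = 8722.39, Σy² = 157.3, Σxy = 1137.3
nΣxy − ΣxΣy = 5686.5 − 5701.78 = -15.28
nΣx² − (Σx)² = 43611.95 − 42066.01 = 1545.94; nΣy² − (Σy)² = 786.5 − 772.84 = 13.66
r = -15.28 / √(1545.94 × 13.66) = -15.28 / 145.3188 ≈ -0.1051

-0.1051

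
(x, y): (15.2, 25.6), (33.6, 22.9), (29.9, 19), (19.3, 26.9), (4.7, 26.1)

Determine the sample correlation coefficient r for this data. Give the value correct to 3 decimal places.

n = 5, Σx = 102.7, Σy = 120.5, Σx² = 2648.59, Σy² = 2945.59, Σxy = 2368.5
nΣxy − ΣxΣy = 11842.5 − 12375.35 = -532.85
nΣx² − (Σx)² = 13242.95 − 10547.29 = 2695.66; nΣy² − (Σy)² = 14727.95 − 14520.25 = 207.7
r = -532.85 / √(2695.66 × 207.7) = -532.85 / 748.2570 ≈ -0.712

-0.712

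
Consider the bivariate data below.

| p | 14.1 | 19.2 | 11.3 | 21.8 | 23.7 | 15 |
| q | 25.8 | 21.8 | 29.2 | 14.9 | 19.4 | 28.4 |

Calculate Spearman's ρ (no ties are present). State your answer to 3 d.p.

-0.886

Rank p: 2, 4, 1, 5, 6, 3
Rank q: 4, 3, 6, 1, 2, 5
d = rank(p) − rank(q): -2, 1, -5, 4, 4, -2; Σd² = 66
ρ = 1 − 6Σd² / [n(n²−1)] = 1 − 6×66 / (6×35) = 1 − 396/210 ≈ -0.886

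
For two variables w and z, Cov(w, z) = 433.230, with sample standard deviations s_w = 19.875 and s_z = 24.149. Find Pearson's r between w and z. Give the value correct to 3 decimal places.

0.903

r = Cov(w,z) / (s_w · s_z) = 433.230 / (19.875 × 24.149)
  = 433.230 / 479.9614 ≈ 0.903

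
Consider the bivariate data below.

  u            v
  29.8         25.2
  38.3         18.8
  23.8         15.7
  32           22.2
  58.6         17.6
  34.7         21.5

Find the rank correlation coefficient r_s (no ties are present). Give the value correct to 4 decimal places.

-0.1429

Rank u: 2, 5, 1, 3, 6, 4
Rank v: 6, 3, 1, 5, 2, 4
d = rank(u) − rank(v): -4, 2, 0, -2, 4, 0; Σd² = 40
ρ = 1 − 6Σd² / [n(n²−1)] = 1 − 6×40 / (6×35) = 1 − 240/210 ≈ -0.1429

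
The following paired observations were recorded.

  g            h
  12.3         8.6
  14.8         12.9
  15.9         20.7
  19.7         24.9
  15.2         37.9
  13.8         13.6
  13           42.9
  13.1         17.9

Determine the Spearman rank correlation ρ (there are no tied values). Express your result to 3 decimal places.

0.333

Rank g: 1, 5, 7, 8, 6, 4, 2, 3
Rank h: 1, 2, 5, 6, 7, 3, 8, 4
d = rank(g) − rank(h): 0, 3, 2, 2, -1, 1, -6, -1; Σd² = 56
ρ = 1 − 6Σd² / [n(n²−1)] = 1 − 6×56 / (8×63) = 1 − 336/504 ≈ 0.333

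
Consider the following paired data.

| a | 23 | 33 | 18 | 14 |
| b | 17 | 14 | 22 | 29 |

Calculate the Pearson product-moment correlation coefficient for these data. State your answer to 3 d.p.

-0.923

n = 4, Σa = 88, Σb = 82, Σa² = 2138, Σb² = 1810, Σab = 1655
nΣab − ΣaΣb = 6620 − 7216 = -596
nΣa² − (Σa)² = 8552 − 7744 = 808; nΣb² − (Σb)² = 7240 − 6724 = 516
r = -596 / √(808 × 516) = -596 / 645.6996 ≈ -0.923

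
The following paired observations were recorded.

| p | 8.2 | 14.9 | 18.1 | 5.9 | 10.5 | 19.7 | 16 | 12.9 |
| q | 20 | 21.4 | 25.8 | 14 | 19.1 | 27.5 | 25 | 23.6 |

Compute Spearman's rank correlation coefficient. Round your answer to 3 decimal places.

0.952

Rank p: 2, 5, 7, 1, 3, 8, 6, 4
Rank q: 3, 4, 7, 1, 2, 8, 6, 5
d = rank(p) − rank(q): -1, 1, 0, 0, 1, 0, 0, -1; Σd² = 4
ρ = 1 − 6Σd² / [n(n²−1)] = 1 − 6×4 / (8×63) = 1 − 24/504 ≈ 0.952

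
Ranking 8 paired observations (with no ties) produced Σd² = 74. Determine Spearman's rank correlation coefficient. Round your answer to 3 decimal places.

0.119

ρ = 1 − 6Σd² / [n(n²−1)] = 1 − 6×74 / (8×63)
  = 1 − 444/504 = 1 − 0.8810 ≈ 0.119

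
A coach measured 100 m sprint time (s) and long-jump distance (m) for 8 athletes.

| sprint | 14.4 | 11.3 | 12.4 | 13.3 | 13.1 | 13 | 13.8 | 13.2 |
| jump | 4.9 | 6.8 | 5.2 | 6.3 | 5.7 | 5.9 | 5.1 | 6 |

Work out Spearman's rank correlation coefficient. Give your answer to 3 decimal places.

Rank sprint: 8, 1, 2, 6, 4, 3, 7, 5
Rank jump: 1, 8, 3, 7, 4, 5, 2, 6
d = rank(sprint) − rank(jump): 7, -7, -1, -1, 0, -2, 5, -1; Σd² = 130
ρ = 1 − 6Σd² / [n(n²−1)] = 1 − 6×130 / (8×63) = 1 − 780/504 ≈ -0.548

-0.548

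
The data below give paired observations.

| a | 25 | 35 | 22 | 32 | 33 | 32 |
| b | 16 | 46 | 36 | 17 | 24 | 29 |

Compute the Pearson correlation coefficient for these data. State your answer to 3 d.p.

n = 6, Σa = 179, Σb = 168, Σa² = 5471, Σb² = 5374, Σab = 5066
nΣab − ΣaΣb = 30396 − 30072 = 324
nΣa² − (Σa)² = 32826 − 32041 = 785; nΣb² − (Σb)² = 32244 − 28224 = 4020
r = 324 / √(785 × 4020) = 324 / 1776.4290 ≈ 0.182

0.182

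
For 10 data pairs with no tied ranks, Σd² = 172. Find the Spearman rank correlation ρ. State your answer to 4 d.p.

ρ = 1 − 6Σd² / [n(n²−1)] = 1 − 6×172 / (10×99)
  = 1 − 1032/990 = 1 − 1.04242 ≈ -0.0424

-0.0424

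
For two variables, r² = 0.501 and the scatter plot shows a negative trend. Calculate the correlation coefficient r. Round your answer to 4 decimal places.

|r| = √0.501 = 0.7078
The association is negative, so r = −0.7078.

-0.7078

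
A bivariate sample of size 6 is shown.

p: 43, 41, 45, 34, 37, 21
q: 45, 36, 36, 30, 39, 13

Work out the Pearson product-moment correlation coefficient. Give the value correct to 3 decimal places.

n = 6, Σp = 221, Σq = 199, Σp² = 8521, Σq² = 7207, Σpq = 7767
nΣpq − ΣpΣq = 46602 − 43979 = 2623
nΣp² − (Σp)² = 51126 − 48841 = 2285; nΣq² − (Σq)² = 43242 − 39601 = 3641
r = 2623 / √(2285 × 3641) = 2623 / 2884.3864 ≈ 0.909

0.909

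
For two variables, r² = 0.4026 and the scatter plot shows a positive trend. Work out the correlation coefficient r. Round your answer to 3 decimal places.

0.635

|r| = √0.4026 = 0.635
The association is positive, so r = 0.635.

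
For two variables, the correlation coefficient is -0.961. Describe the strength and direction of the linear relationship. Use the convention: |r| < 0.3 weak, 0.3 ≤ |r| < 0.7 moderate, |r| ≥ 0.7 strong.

strong negative

r = -0.961 < 0 so the relationship is negative.
|r| = 0.961, which falls in the strong range.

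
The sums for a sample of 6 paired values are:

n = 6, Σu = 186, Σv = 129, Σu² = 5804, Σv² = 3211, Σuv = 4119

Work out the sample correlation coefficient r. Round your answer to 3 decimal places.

0.931

r = (nΣuv − ΣuΣv) / √[(nΣu² − (Σu)²)(nΣv² − (Σv)²)]
Numerator: 6×4119 − 186×129 = 720
Denominator: √[(34824 − 34596)(19266 − 16641)] = √[228 × 2625] = 773.6278
r = 720 / 773.6278 ≈ 0.931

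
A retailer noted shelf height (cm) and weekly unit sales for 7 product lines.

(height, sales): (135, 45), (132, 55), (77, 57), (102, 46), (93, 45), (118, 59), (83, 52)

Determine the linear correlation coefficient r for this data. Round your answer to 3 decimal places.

-0.087

n = 7, Σx = 740, Σy = 359, Σx² = 81444, Σy² = 18625, Σxy = 37879
nΣxy − ΣxΣy = 265153 − 265660 = -507
nΣx² − (Σx)² = 570108 − 547600 = 22508; nΣy² − (Σy)² = 130375 − 128881 = 1494
r = -507 / √(22508 × 1494) = -507 / 5798.8751 ≈ -0.087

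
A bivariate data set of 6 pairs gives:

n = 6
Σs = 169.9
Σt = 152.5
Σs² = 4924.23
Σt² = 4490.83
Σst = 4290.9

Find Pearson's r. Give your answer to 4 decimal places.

-0.1038

r = (nΣst − ΣsΣt) / √[(nΣs² − (Σs)²)(nΣt² − (Σt)²)]
Numerator: 6×4290.9 − 169.9×152.5 = -164.35
Denominator: √[(29545.38 − 28866.01)(26944.98 − 23256.25)] = √[679.37 × 3688.73] = 1583.0390
r = -164.35 / 1583.0390 ≈ -0.1038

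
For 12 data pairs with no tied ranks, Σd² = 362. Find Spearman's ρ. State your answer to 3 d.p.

-0.266

ρ = 1 − 6Σd² / [n(n²−1)] = 1 − 6×362 / (12×143)
  = 1 − 2172/1716 = 1 − 1.2657 ≈ -0.266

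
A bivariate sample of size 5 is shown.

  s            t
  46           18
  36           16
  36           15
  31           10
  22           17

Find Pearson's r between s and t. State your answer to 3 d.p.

n = 5, Σs = 171, Σt = 76, Σs² = 6153, Σt² = 1194, Σst = 2628
nΣst − ΣsΣt = 13140 − 12996 = 144
nΣs² − (Σs)² = 30765 − 29241 = 1524; nΣt² − (Σt)² = 5970 − 5776 = 194
r = 144 / √(1524 × 194) = 144 / 543.7426 ≈ 0.265

0.265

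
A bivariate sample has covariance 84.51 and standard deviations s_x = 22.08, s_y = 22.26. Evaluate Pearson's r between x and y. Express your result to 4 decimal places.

0.1719

r = Cov(x,y) / (s_x · s_y) = 84.51 / (22.08 × 22.26)
  = 84.51 / 491.5008 ≈ 0.1719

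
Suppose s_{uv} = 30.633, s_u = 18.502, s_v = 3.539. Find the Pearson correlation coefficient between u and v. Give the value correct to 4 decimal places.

r = Cov(u,v) / (s_u · s_v) = 30.633 / (18.502 × 3.539)
  = 30.633 / 65.4786 ≈ 0.4678

0.4678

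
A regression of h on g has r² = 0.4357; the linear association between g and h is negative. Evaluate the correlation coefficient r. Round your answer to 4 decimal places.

-0.6601

|r| = √0.4357 = 0.6601
The association is negative, so r = −0.6601.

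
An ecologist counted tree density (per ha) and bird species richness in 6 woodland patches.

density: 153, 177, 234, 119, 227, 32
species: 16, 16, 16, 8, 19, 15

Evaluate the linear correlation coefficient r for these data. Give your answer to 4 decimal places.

n = 6, Σx = 942, Σy = 90, Σx² = 176208, Σy² = 1418, Σxy = 14769
nΣxy − ΣxΣy = 88614 − 84780 = 3834
nΣx² − (Σx)² = 1057248 − 887364 = 169884; nΣy² − (Σy)² = 8508 − 8100 = 408
r = 3834 / √(169884 × 408) = 3834 / 8325.4232 ≈ 0.4605

0.4605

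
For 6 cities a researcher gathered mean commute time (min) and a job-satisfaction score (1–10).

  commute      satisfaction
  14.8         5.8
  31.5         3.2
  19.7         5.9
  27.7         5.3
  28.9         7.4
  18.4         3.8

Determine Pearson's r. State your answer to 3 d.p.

-0.086

n = 6, Σx = 141, Σy = 31.4, Σx² = 3540.44, Σy² = 175.98, Σxy = 733.46
nΣxy − ΣxΣy = 4400.76 − 4427.4 = -26.64
nΣx² − (Σx)² = 21242.64 − 19881 = 1361.64; nΣy² − (Σy)² = 1055.88 − 985.96 = 69.92
r = -26.64 / √(1361.64 × 69.92) = -26.64 / 308.5545 ≈ -0.086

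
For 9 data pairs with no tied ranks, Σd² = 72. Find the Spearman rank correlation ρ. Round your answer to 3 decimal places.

ρ = 1 − 6Σd² / [n(n²−1)] = 1 − 6×72 / (9×80)
  = 1 − 432/720 = 1 − 0.6000 ≈ 0.400

0.400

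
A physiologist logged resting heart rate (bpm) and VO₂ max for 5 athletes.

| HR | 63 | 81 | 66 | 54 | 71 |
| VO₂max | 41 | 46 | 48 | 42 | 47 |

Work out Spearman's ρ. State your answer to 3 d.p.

0.500

Rank HR: 2, 5, 3, 1, 4
Rank VO₂max: 1, 3, 5, 2, 4
d = rank(HR) − rank(VO₂max): 1, 2, -2, -1, 0; Σd² = 10
ρ = 1 − 6Σd² / [n(n²−1)] = 1 − 6×10 / (5×24) = 1 − 60/120 ≈ 0.500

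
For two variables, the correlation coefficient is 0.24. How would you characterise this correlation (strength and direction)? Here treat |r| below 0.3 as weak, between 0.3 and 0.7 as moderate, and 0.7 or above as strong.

weak positive

r = 0.24 > 0 so the relationship is positive.
|r| = 0.24, which falls in the weak range.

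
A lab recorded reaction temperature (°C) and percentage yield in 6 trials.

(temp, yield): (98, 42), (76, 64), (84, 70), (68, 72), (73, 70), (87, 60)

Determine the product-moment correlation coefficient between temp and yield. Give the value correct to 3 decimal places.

-0.871

n = 6, Σx = 486, Σy = 378, Σx² = 39958, Σy² = 24444, Σxy = 30086
nΣxy − ΣxΣy = 180516 − 183708 = -3192
nΣx² − (Σx)² = 239748 − 236196 = 3552; nΣy² − (Σy)² = 146664 − 142884 = 3780
r = -3192 / √(3552 × 3780) = -3192 / 3664.2271 ≈ -0.871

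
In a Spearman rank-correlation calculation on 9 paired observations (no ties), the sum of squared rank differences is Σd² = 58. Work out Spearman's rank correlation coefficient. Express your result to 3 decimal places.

ρ = 1 − 6Σd² / [n(n²−1)] = 1 − 6×58 / (9×80)
  = 1 − 348/720 = 1 − 0.4833 ≈ 0.517

0.517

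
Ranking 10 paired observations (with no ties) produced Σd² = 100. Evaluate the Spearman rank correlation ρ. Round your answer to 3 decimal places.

ρ = 1 − 6Σd² / [n(n²−1)] = 1 − 6×100 / (10×99)
  = 1 − 600/990 = 1 − 0.6061 ≈ 0.394

0.394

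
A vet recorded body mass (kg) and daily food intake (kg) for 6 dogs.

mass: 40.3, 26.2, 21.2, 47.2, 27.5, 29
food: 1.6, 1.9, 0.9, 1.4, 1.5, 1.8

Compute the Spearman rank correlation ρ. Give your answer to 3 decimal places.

Rank mass: 5, 2, 1, 6, 3, 4
Rank food: 4, 6, 1, 2, 3, 5
d = rank(mass) − rank(food): 1, -4, 0, 4, 0, -1; Σd² = 34
ρ = 1 − 6Σd² / [n(n²−1)] = 1 − 6×34 / (6×35) = 1 − 204/210 ≈ 0.029

0.029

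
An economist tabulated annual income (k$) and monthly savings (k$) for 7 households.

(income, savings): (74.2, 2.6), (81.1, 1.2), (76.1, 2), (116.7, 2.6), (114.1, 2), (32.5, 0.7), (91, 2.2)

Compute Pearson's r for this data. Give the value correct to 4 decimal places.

n = 7, Σx = 585.7, Σy = 13.3, Σx² = 53849.01, Σy² = 28.29, Σxy = 1197.01
nΣxy − ΣxΣy = 8379.07 − 7789.81 = 589.26
nΣx² − (Σx)² = 376943.07 − 343044.49 = 33898.58; nΣy² − (Σy)² = 198.03 − 176.89 = 21.14
r = 589.26 / √(33898.58 × 21.14) = 589.26 / 846.5317 ≈ 0.6961

0.6961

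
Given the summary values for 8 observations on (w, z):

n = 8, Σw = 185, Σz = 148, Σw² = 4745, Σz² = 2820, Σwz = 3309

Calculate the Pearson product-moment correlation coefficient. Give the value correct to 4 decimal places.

-0.5801

r = (nΣwz − ΣwΣz) / √[(nΣw² − (Σw)²)(nΣz² − (Σz)²)]
Numerator: 8×3309 − 185×148 = -908
Denominator: √[(37960 − 34225)(22560 − 21904)] = √[3735 × 656] = 1565.2987
r = -908 / 1565.2987 ≈ -0.5801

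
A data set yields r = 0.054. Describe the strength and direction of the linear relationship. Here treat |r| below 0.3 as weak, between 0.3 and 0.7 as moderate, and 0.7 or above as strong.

weak positive

r = 0.054 > 0 so the relationship is positive.
|r| = 0.054, which falls in the weak range.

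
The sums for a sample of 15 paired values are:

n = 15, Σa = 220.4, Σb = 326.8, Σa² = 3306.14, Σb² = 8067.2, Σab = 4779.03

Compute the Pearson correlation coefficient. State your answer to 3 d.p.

-0.090

r = (nΣab − ΣaΣb) / √[(nΣa² − (Σa)²)(nΣb² − (Σb)²)]
Numerator: 15×4779.03 − 220.4×326.8 = -341.27
Denominator: √[(49592.1 − 48576.16)(121008 − 106798.24)] = √[1015.94 × 14209.76] = 3799.5083
r = -341.27 / 3799.5083 ≈ -0.090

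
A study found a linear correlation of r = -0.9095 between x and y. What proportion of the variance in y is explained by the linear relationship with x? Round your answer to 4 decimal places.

r² = (-0.9095)² = 0.8272

0.8272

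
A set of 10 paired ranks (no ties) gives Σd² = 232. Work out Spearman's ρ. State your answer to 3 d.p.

ρ = 1 − 6Σd² / [n(n²−1)] = 1 − 6×232 / (10×99)
  = 1 − 1392/990 = 1 − 1.4061 ≈ -0.406

-0.406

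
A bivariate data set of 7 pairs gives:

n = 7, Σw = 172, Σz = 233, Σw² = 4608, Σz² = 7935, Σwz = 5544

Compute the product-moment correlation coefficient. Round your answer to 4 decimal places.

-0.6922

r = (nΣwz − ΣwΣz) / √[(nΣw² − (Σw)²)(nΣz² − (Σz)²)]
Numerator: 7×5544 − 172×233 = -1268
Denominator: √[(32256 − 29584)(55545 − 54289)] = √[2672 × 1256] = 1831.9476
r = -1268 / 1831.9476 ≈ -0.6922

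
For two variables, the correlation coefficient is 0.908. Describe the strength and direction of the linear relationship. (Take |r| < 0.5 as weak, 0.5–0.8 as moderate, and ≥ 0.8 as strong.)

r = 0.908 > 0 so the relationship is positive.
|r| = 0.908, which falls in the strong range.

strong positive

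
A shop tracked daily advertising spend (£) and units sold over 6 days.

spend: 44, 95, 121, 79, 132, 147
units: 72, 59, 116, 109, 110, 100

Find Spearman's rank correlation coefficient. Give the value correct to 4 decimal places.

0.3714

Rank spend: 1, 3, 4, 2, 5, 6
Rank units: 2, 1, 6, 4, 5, 3
d = rank(spend) − rank(units): -1, 2, -2, -2, 0, 3; Σd² = 22
ρ = 1 − 6Σd² / [n(n²−1)] = 1 − 6×22 / (6×35) = 1 − 132/210 ≈ 0.3714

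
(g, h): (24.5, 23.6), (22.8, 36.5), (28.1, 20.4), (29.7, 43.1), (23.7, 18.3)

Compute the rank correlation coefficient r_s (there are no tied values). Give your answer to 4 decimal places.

Rank g: 3, 1, 4, 5, 2
Rank h: 3, 4, 2, 5, 1
d = rank(g) − rank(h): 0, -3, 2, 0, 1; Σd² = 14
ρ = 1 − 6Σd² / [n(n²−1)] = 1 − 6×14 / (5×24) = 1 − 84/120 ≈ 0.3000

0.3000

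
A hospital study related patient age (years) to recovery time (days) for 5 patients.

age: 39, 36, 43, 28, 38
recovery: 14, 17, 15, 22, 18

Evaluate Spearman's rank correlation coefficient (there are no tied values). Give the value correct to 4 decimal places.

Rank age: 4, 2, 5, 1, 3
Rank recovery: 1, 3, 2, 5, 4
d = rank(age) − rank(recovery): 3, -1, 3, -4, -1; Σd² = 36
ρ = 1 − 6Σd² / [n(n²−1)] = 1 − 6×36 / (5×24) = 1 − 216/120 ≈ -0.8000

-0.8000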